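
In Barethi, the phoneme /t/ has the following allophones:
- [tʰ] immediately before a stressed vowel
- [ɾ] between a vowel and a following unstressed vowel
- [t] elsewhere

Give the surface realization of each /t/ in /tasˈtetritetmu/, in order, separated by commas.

[t], [tʰ], [t], [ɾ], [t]

Occurrence 1 (position 1): no conditioning environment matches → elsewhere allophone [t].
Occurrence 2 (position 4): immediately before a stressed vowel → [tʰ].
Occurrence 3 (position 6): no conditioning environment matches → elsewhere allophone [t].
Occurrence 4 (position 9): between a vowel and an unstressed vowel → [ɾ].
Occurrence 5 (position 11): no conditioning environment matches → elsewhere allophone [t].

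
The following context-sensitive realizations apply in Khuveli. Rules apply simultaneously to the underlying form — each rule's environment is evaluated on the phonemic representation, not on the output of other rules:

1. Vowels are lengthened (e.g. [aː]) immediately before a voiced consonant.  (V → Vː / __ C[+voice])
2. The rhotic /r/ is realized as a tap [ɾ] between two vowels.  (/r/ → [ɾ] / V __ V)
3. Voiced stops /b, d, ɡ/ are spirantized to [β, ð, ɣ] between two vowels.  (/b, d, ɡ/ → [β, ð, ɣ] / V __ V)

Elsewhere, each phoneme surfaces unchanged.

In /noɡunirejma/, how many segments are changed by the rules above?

6

Segments that undergo a rule: /o/ → [oː] (rule 1); /ɡ/ → [ɣ] (rule 3); /u/ → [uː] (rule 1); /i/ → [iː] (rule 1); /r/ → [ɾ] (rule 2); /e/ → [eː] (rule 1).
All other segments surface unchanged.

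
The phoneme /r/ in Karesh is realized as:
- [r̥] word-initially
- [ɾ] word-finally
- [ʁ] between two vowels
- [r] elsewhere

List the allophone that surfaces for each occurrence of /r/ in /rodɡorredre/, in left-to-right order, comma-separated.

[r̥], [r], [r], [r]

Occurrence 1 (position 1): word-initially → [r̥].
Occurrence 2 (position 6): no conditioning environment matches → elsewhere allophone [r].
Occurrence 3 (position 7): no conditioning environment matches → elsewhere allophone [r].
Occurrence 4 (position 10): no conditioning environment matches → elsewhere allophone [r].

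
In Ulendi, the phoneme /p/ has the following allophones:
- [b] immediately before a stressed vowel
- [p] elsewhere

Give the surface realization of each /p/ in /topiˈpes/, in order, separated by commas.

[p], [b]

Occurrence 1 (position 3): no conditioning environment matches → elsewhere allophone [p].
Occurrence 2 (position 5): immediately before a stressed vowel → [b].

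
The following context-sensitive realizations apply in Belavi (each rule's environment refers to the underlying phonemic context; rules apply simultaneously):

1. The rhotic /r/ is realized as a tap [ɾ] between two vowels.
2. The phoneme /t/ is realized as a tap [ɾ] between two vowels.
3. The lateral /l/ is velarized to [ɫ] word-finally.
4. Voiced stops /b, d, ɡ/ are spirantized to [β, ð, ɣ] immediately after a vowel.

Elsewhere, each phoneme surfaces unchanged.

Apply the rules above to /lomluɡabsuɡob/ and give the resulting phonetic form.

/l/ (word-initial) fails the environment for rule 3, so it stays [l].
/o/ — not in any rule's target class → [o].
/m/ — not in any rule's target class → [m].
/l/ (between /m/ and /u/) is in the target of rule 3 but the environment (word-finally) is not met → [l].
/u/ (between /l/ and /ɡ/) is unaffected → [u].
/ɡ/ — between /u/ and /a/, immediately after a vowel — surfaces as [ɣ] (rule 4).
/a/ — not in any rule's target class → [a].
/b/ (between /a/ and /s/) occurs immediately after a vowel → [β] by rule 4.
/s/ — not in any rule's target class → [s].
/u/ stays [u].
Rule 4 applies to /ɡ/ (between /u/ and /o/: immediately after a vowel) → [ɣ].
/o/ stays [o].
Rule 4 applies to /b/ (word-final: immediately after a vowel) → [β].

[lomluɣaβsuɣoβ]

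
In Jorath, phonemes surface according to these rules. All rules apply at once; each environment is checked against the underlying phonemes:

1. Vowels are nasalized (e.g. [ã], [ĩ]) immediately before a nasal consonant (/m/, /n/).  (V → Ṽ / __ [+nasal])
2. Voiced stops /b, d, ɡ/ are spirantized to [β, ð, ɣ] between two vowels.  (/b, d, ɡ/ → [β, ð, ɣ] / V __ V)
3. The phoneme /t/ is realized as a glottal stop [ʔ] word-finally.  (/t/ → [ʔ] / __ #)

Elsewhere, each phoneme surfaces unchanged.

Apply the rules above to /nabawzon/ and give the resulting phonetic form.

[naβawzõn]

/n/ (word-initial) is unaffected → [n].
/a/ (between /n/ and /b/) is in the target of rule 1 but the environment (before a nasal consonant) is not met → [a].
/b/ — between /a/ and /a/, between two vowels — surfaces as [β] (rule 2).
/a/ (between /b/ and /w/) fails the environment for rule 1, so it stays [a].
/w/ (between /a/ and /z/): no rule targets it → [w].
/z/ — not in any rule's target class → [z].
Rule 1 applies to /o/ (between /z/ and /n/: before a nasal consonant) → [õ].
/n/ (word-final): no rule targets it → [n].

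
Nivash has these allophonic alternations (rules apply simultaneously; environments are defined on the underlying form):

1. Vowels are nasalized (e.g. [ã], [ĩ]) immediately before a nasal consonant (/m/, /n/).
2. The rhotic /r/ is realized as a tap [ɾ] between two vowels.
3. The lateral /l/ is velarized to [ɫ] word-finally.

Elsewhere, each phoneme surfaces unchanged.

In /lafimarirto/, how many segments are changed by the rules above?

2

Segments that undergo a rule: /i/ → [ĩ] (rule 1); /r/ → [ɾ] (rule 2).
All other segments surface unchanged.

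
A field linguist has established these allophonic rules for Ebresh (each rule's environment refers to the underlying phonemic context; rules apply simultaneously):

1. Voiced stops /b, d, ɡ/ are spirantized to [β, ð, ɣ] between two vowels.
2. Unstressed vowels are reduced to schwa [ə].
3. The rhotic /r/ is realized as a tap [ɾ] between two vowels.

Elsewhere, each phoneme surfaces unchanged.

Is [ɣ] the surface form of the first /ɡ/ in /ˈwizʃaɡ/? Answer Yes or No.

/ɡ/ — word-final; rule 1 does not apply here → [ɡ].
The actual realization is [ɡ], not [ɣ].

No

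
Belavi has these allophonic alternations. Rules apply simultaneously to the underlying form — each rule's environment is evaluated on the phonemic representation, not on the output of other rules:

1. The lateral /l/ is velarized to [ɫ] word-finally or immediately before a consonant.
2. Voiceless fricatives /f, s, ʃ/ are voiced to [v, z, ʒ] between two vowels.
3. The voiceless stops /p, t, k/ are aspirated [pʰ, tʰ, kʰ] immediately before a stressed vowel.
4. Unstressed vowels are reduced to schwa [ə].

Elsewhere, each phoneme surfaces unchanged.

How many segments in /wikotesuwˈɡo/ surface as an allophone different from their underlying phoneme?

5

Segments that undergo a rule: /i/ → [ə] (rule 4); /o/ → [ə] (rule 4); /e/ → [ə] (rule 4); /s/ → [z] (rule 2); /u/ → [ə] (rule 4).
All other segments surface unchanged.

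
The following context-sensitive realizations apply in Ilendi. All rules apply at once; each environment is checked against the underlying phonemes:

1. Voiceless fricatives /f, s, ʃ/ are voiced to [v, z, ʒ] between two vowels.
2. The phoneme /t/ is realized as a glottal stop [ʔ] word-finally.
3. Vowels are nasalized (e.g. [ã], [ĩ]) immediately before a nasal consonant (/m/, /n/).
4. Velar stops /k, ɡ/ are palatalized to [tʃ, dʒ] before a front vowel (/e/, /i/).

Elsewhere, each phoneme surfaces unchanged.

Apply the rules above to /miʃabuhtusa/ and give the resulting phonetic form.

[miʒabuhtuza]

/m/ (word-initial) is unaffected → [m].
/i/ (between /m/ and /ʃ/): rule 3 targets it, but not before a nasal consonant → unchanged [i].
/ʃ/ — between /i/ and /a/, between two vowels — surfaces as [ʒ] (rule 1).
/a/ — between /ʃ/ and /b/; rule 3 does not apply here → [a].
/b/ stays [b].
/u/ (between /b/ and /h/): rule 3 targets it, but not before a nasal consonant → unchanged [u].
/h/ stays [h].
/t/ (between /h/ and /u/): rule 2 targets it, but not word-finally → unchanged [t].
/u/ (between /t/ and /s/) fails the environment for rule 3, so it stays [u].
/s/ — between /u/ and /a/, between two vowels — surfaces as [z] (rule 1).
/a/ — word-final; rule 3 does not apply here → [a].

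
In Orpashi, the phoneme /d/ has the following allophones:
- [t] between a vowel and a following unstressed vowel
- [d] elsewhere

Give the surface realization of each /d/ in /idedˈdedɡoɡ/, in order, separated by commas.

Occurrence 1 (position 2): between a vowel and a following unstressed vowel → [t].
Occurrence 2 (position 4): no conditioning environment matches → elsewhere allophone [d].
Occurrence 3 (position 5): no conditioning environment matches → elsewhere allophone [d].
Occurrence 4 (position 7): no conditioning environment matches → elsewhere allophone [d].

[t], [d], [d], [d]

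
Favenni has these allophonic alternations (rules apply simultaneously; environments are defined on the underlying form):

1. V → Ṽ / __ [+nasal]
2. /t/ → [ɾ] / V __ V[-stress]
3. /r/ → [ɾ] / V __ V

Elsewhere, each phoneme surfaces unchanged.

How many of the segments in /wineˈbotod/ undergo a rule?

Segments that undergo a rule: /i/ → [ĩ] (rule 1); /t/ → [ɾ] (rule 2).
All other segments surface unchanged.

2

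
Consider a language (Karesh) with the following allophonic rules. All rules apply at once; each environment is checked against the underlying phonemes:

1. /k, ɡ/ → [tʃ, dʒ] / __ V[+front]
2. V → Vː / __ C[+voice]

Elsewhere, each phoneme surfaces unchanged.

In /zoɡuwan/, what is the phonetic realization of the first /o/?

/o/ meets the environment for rule 2 (before a voiced consonant) → [oː].

[oː]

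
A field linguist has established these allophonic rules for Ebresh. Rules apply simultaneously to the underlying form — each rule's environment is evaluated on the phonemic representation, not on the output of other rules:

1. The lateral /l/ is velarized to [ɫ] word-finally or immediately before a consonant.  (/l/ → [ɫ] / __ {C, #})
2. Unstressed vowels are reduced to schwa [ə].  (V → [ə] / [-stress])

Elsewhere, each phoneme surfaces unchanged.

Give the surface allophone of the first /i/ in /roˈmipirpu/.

[i]

/i/ (between /m/ and /p/) is in the target of rule 2 but the environment (in an unstressed syllable) is not met → [i].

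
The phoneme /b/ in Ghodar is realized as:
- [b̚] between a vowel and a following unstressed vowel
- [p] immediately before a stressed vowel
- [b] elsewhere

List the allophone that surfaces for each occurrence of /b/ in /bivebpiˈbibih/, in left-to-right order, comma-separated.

Occurrence 1 (position 1): no conditioning environment matches → elsewhere allophone [b].
Occurrence 2 (position 5): no conditioning environment matches → elsewhere allophone [b].
Occurrence 3 (position 8): immediately before a stressed vowel → [p].
Occurrence 4 (position 10): between a vowel and a following unstressed vowel → [b̚].

[b], [b], [p], [b̚]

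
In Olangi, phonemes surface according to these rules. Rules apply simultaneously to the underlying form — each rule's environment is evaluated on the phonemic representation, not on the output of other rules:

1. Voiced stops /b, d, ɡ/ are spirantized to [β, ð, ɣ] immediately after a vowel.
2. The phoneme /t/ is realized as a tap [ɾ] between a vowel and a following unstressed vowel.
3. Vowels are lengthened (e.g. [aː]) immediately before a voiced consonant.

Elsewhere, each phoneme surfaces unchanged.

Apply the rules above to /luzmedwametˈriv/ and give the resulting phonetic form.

/l/ (word-initial): no rule targets it → [l].
/u/ meets the environment for rule 3 (before a voiced consonant) → [uː].
/z/ stays [z].
/m/ (between /z/ and /e/) is unaffected → [m].
/e/ (between /m/ and /d/) occurs before a voiced consonant → [eː] by rule 3.
/d/ (between /e/ and /w/) occurs immediately after a vowel → [ð] by rule 1.
/w/ stays [w].
Rule 3 applies to /a/ (between /w/ and /m/: before a voiced consonant) → [aː].
/m/ — not in any rule's target class → [m].
/e/ (between /m/ and /t/): rule 3 targets it, but not before a voiced consonant → unchanged [e].
/t/ — between /e/ and /r/; rule 2 does not apply here → [t].
/r/ (between /t/ and /i/): no rule targets it → [r].
/i/ (between /r/ and /v/) occurs before a voiced consonant → [iː] by rule 3.
/v/ — not in any rule's target class → [v].

[luːzmeːðwaːmetˈriːv]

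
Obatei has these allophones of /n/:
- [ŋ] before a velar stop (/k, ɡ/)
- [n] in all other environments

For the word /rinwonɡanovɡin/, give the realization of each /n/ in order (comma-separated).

Occurrence 1 (position 3): no conditioning environment matches → elsewhere allophone [n].
Occurrence 2 (position 6): before a velar stop → [ŋ].
Occurrence 3 (position 9): no conditioning environment matches → elsewhere allophone [n].
Occurrence 4 (position 14): no conditioning environment matches → elsewhere allophone [n].

[n], [ŋ], [n], [n]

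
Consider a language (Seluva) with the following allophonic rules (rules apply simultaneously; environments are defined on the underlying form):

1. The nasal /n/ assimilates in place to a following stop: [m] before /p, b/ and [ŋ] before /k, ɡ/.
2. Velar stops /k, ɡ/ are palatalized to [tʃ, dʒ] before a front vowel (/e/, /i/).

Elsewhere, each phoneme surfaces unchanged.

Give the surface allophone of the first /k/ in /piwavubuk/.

/k/ (word-final): rule 2 targets it, but not before a front vowel → unchanged [k].

[k]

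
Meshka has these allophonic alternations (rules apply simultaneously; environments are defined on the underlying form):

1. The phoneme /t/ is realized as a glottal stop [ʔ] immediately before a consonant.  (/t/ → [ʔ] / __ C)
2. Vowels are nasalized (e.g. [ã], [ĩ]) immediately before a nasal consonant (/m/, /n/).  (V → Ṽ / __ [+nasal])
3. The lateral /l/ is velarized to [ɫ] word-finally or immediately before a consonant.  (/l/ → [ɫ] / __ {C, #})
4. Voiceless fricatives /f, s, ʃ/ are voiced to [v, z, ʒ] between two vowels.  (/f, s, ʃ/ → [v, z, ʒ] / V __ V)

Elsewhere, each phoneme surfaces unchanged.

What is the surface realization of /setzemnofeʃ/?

/s/ (word-initial) is in the target of rule 4 but the environment (between two vowels) is not met → [s].
/e/ (between /s/ and /t/) is in the target of rule 2 but the environment (before a nasal consonant) is not met → [e].
/t/ — between /e/ and /z/, immediately before a consonant — surfaces as [ʔ] (rule 1).
/z/ (between /t/ and /e/) is unaffected → [z].
/e/ (between /z/ and /m/): before a nasal consonant, so rule 2 applies → [ẽ].
/m/ (between /e/ and /n/) is unaffected → [m].
/n/ (between /m/ and /o/) is unaffected → [n].
/o/ (between /n/ and /f/) is in the target of rule 2 but the environment (before a nasal consonant) is not met → [o].
/f/ (between /o/ and /e/) occurs between two vowels → [v] by rule 4.
/e/ (between /f/ and /ʃ/): rule 2 targets it, but not before a nasal consonant → unchanged [e].
/ʃ/ — word-final; rule 4 does not apply here → [ʃ].

[seʔzẽmnoveʃ]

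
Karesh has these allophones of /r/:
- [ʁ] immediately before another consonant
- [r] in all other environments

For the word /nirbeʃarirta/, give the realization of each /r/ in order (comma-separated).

[ʁ], [r], [ʁ]

Occurrence 1 (position 3): immediately before another consonant → [ʁ].
Occurrence 2 (position 8): no conditioning environment matches → elsewhere allophone [r].
Occurrence 3 (position 10): immediately before another consonant → [ʁ].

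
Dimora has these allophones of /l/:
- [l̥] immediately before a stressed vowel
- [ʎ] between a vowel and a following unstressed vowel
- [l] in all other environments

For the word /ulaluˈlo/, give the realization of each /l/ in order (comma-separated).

[ʎ], [ʎ], [l̥]

Occurrence 1 (position 2): between a vowel and a following unstressed vowel → [ʎ].
Occurrence 2 (position 4): between a vowel and a following unstressed vowel → [ʎ].
Occurrence 3 (position 6): immediately before a stressed vowel → [l̥].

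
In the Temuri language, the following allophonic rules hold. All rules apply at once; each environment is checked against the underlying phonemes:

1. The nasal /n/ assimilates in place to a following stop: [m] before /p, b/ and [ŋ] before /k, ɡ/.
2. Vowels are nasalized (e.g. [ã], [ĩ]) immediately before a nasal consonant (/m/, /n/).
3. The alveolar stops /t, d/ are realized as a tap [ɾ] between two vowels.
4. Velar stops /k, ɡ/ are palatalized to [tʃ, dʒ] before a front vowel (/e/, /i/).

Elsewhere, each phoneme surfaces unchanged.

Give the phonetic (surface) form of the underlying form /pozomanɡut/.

/o/ — between /p/ and /z/; rule 2 does not apply here → [o].
/o/ — between /z/ and /m/, before a nasal consonant — surfaces as [õ] (rule 2).
Rule 2 applies to /a/ (between /m/ and /n/: before a nasal consonant) → [ã].
/n/ — between /a/ and /ɡ/, before a labial or velar stop — surfaces as [ŋ] (rule 1).
/ɡ/ (between /n/ and /u/): rule 4 targets it, but not before a front vowel → unchanged [ɡ].
/u/ (between /ɡ/ and /t/): rule 2 targets it, but not before a nasal consonant → unchanged [u].
/t/ (word-final) fails the environment for rule 3, so it stays [t].

[pozõmãŋɡut]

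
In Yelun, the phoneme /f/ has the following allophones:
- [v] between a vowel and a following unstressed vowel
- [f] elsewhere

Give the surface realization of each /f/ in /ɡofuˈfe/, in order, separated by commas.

[v], [f]

Occurrence 1 (position 3): between a vowel and a following unstressed vowel → [v].
Occurrence 2 (position 5): no conditioning environment matches → elsewhere allophone [f].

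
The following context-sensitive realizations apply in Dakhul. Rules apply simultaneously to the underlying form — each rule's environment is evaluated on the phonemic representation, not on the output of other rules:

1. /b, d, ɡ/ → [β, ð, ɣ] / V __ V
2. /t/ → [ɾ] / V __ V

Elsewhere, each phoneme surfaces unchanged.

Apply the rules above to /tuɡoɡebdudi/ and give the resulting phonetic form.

/t/ (word-initial): rule 2 targets it, but not between two vowels → unchanged [t].
/u/ — not in any rule's target class → [u].
Rule 1 applies to /ɡ/ (between /u/ and /o/: between two vowels) → [ɣ].
/o/ (between /ɡ/ and /ɡ/): no rule targets it → [o].
/ɡ/ meets the environment for rule 1 (between two vowels) → [ɣ].
/e/ — not in any rule's target class → [e].
/b/ (between /e/ and /d/): rule 1 targets it, but not between two vowels → unchanged [b].
/d/ — between /b/ and /u/; rule 1 does not apply here → [d].
/u/ — not in any rule's target class → [u].
/d/ meets the environment for rule 1 (between two vowels) → [ð].
/i/ (word-final) is unaffected → [i].

[tuɣoɣebduði]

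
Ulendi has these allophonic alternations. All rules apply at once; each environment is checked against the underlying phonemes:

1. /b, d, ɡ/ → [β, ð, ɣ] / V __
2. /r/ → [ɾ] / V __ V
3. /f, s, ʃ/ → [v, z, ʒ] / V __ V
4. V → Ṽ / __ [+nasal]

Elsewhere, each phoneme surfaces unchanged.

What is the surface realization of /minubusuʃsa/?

/m/ — not in any rule's target class → [m].
Rule 4 applies to /i/ (between /m/ and /n/: before a nasal consonant) → [ĩ].
/n/ — not in any rule's target class → [n].
/u/ (between /n/ and /b/) is in the target of rule 4 but the environment (before a nasal consonant) is not met → [u].
/b/ (between /u/ and /u/) occurs immediately after a vowel → [β] by rule 1.
/u/ (between /b/ and /s/) is in the target of rule 4 but the environment (before a nasal consonant) is not met → [u].
/s/ — between /u/ and /u/, between two vowels — surfaces as [z] (rule 3).
/u/ — between /s/ and /ʃ/; rule 4 does not apply here → [u].
/ʃ/ (between /u/ and /s/): rule 3 targets it, but not between two vowels → unchanged [ʃ].
/s/ (between /ʃ/ and /a/): rule 3 targets it, but not between two vowels → unchanged [s].
/a/ (word-final) is in the target of rule 4 but the environment (before a nasal consonant) is not met → [a].

[mĩnuβuzuʃsa]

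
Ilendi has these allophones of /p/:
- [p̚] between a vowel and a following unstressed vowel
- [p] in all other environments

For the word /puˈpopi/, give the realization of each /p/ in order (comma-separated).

[p], [p], [p̚]

Occurrence 1 (position 1): no conditioning environment matches → elsewhere allophone [p].
Occurrence 2 (position 3): no conditioning environment matches → elsewhere allophone [p].
Occurrence 3 (position 5): between a vowel and a following unstressed vowel → [p̚].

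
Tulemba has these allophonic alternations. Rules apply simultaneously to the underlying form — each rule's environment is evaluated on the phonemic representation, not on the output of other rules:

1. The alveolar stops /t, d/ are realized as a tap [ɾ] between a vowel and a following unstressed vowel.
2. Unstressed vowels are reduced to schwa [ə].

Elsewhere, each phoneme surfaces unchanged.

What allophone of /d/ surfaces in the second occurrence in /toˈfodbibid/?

[d]

/d/ — word-final; rule 1 does not apply here → [d].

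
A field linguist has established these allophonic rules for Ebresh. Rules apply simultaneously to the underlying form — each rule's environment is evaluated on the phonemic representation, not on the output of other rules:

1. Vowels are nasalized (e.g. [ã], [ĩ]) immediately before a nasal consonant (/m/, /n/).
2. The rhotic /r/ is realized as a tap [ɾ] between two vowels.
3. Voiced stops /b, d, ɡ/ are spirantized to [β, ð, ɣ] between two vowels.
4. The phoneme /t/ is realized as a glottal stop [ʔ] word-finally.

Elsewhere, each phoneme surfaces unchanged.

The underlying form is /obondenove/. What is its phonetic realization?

[oβõndẽnove]

/o/ (word-initial): rule 1 targets it, but not before a nasal consonant → unchanged [o].
/b/ (between /o/ and /o/): between two vowels, so rule 3 applies → [β].
/o/ meets the environment for rule 1 (before a nasal consonant) → [õ].
/n/ (between /o/ and /d/) is unaffected → [n].
/d/ (between /n/ and /e/): rule 3 targets it, but not between two vowels → unchanged [d].
/e/ meets the environment for rule 1 (before a nasal consonant) → [ẽ].
/n/ stays [n].
/o/ (between /n/ and /v/): rule 1 targets it, but not before a nasal consonant → unchanged [o].
/v/ stays [v].
/e/ (word-final): rule 1 targets it, but not before a nasal consonant → unchanged [e].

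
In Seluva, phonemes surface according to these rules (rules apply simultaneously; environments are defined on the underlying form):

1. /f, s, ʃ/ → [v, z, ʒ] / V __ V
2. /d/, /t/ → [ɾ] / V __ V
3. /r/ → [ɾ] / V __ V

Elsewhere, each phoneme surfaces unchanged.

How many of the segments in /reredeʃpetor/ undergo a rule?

3

Segments that undergo a rule: /r/ → [ɾ] (rule 3); /d/ → [ɾ] (rule 2); /t/ → [ɾ] (rule 2).
All other segments surface unchanged.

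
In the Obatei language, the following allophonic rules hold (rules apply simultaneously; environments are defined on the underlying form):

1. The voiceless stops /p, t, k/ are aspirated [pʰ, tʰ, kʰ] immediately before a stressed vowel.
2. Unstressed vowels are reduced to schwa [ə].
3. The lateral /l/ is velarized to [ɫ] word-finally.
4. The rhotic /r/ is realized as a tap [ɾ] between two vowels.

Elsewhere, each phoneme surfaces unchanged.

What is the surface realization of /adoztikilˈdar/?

/a/ (word-initial): in an unstressed syllable, so rule 2 applies → [ə].
/d/ (between /a/ and /o/): no rule targets it → [d].
/o/ (between /d/ and /z/) occurs in an unstressed syllable → [ə] by rule 2.
/z/ stays [z].
/t/ — between /z/ and /i/; rule 1 does not apply here → [t].
Rule 2 applies to /i/ (between /t/ and /k/: in an unstressed syllable) → [ə].
/k/ (between /i/ and /i/) fails the environment for rule 1, so it stays [k].
/i/ meets the environment for rule 2 (in an unstressed syllable) → [ə].
/l/ (between /i/ and /d/) is in the target of rule 3 but the environment (word-finally) is not met → [l].
/d/ stays [d].
/a/ (between /d/ and /r/) fails the environment for rule 2, so it stays [a].
/r/ (word-final) is in the target of rule 4 but the environment (between two vowels) is not met → [r].

[ədəztəkəlˈdar]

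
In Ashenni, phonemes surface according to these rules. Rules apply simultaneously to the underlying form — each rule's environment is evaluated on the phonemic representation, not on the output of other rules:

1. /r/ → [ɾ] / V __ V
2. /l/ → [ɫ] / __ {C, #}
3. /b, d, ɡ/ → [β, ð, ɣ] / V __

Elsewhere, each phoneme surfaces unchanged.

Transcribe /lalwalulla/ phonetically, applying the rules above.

/l/ (word-initial) fails the environment for rule 2, so it stays [l].
/a/ stays [a].
/l/ (between /a/ and /w/): word-finally or immediately before a consonant, so rule 2 applies → [ɫ].
/w/ (between /l/ and /a/) is unaffected → [w].
/a/ (between /w/ and /l/): no rule targets it → [a].
/l/ — between /a/ and /u/; rule 2 does not apply here → [l].
/u/ (between /l/ and /l/): no rule targets it → [u].
/l/ meets the environment for rule 2 (word-finally or immediately before a consonant) → [ɫ].
/l/ (between /l/ and /a/) is in the target of rule 2 but the environment (word-finally or immediately before a consonant) is not met → [l].
/a/ (word-final): no rule targets it → [a].

[laɫwaluɫla]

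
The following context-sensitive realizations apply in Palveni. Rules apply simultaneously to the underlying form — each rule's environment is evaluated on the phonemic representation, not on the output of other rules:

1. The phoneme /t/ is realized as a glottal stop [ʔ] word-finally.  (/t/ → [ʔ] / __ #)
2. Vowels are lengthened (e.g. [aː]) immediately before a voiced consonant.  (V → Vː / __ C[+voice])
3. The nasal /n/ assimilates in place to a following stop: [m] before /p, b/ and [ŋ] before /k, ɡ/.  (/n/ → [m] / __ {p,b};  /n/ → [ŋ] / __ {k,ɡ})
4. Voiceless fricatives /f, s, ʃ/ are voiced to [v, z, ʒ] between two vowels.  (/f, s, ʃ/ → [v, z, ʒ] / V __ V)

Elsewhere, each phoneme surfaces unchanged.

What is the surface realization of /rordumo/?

[roːrduːmo]

/o/ meets the environment for rule 2 (before a voiced consonant) → [oː].
/u/ meets the environment for rule 2 (before a voiced consonant) → [uː].
/o/ (word-final) is in the target of rule 2 but the environment (before a voiced consonant) is not met → [o].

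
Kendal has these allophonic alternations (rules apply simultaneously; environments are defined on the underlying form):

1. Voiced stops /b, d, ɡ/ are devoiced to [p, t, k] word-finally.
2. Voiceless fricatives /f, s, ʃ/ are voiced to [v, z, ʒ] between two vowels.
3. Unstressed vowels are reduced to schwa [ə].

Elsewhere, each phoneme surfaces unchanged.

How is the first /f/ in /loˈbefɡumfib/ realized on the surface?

/f/ — between /e/ and /ɡ/; rule 2 does not apply here → [f].

[f]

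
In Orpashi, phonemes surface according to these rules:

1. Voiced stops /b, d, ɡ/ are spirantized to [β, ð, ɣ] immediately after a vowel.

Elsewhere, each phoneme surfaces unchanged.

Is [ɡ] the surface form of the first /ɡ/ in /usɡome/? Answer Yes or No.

/ɡ/ (between /s/ and /o/): rule 1 targets it, but not immediately after a vowel → unchanged [ɡ].
The actual realization is [ɡ], which matches [ɡ].

Yes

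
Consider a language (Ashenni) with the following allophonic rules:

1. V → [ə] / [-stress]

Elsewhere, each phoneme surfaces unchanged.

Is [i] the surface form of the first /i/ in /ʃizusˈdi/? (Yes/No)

/i/ (between /ʃ/ and /z/): in an unstressed syllable, so rule 1 applies → [ə].
The actual realization is [ə], not [i].

No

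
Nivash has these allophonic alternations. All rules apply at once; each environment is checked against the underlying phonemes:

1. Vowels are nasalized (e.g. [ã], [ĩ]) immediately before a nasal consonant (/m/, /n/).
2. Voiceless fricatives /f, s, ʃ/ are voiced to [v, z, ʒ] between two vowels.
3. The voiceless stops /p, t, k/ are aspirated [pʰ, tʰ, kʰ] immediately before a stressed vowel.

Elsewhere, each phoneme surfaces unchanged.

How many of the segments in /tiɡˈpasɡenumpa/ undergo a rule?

Segments that undergo a rule: /p/ → [pʰ] (rule 3); /e/ → [ẽ] (rule 1); /u/ → [ũ] (rule 1).
All other segments surface unchanged.

3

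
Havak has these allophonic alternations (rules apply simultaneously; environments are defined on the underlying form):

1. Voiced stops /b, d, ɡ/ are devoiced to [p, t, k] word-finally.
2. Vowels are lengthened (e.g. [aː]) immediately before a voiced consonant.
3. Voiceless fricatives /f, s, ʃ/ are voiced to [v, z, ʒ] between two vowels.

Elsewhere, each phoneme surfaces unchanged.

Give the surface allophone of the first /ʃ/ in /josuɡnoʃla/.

[ʃ]

/ʃ/ (between /o/ and /l/) fails the environment for rule 3, so it stays [ʃ].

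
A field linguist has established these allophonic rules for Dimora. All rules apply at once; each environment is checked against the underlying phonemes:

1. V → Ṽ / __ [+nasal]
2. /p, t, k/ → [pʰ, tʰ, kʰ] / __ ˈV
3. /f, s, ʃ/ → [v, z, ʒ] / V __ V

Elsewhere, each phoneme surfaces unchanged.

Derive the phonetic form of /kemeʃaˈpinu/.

[kẽmeʒaˈpʰĩnu]

/k/ (word-initial) fails the environment for rule 2, so it stays [k].
/e/ (between /k/ and /m/) occurs before a nasal consonant → [ẽ] by rule 1.
/m/ — not in any rule's target class → [m].
/e/ (between /m/ and /ʃ/): rule 1 targets it, but not before a nasal consonant → unchanged [e].
/ʃ/ — between /e/ and /a/, between two vowels — surfaces as [ʒ] (rule 3).
/a/ (between /ʃ/ and /p/): rule 1 targets it, but not before a nasal consonant → unchanged [a].
/p/ (between /a/ and /i/) occurs immediately before a stressed vowel → [pʰ] by rule 2.
/i/ (between /p/ and /n/): before a nasal consonant, so rule 1 applies → [ĩ].
/n/ (between /i/ and /u/) is unaffected → [n].
/u/ (word-final) is in the target of rule 1 but the environment (before a nasal consonant) is not met → [u].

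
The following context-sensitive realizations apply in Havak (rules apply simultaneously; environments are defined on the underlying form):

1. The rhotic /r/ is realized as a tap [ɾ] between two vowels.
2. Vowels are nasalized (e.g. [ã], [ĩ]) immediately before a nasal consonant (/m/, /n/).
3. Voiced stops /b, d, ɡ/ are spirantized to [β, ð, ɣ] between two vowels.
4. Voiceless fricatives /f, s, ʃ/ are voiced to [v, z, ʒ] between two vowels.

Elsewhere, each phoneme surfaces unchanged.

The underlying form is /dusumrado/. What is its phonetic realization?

/d/ — word-initial; rule 3 does not apply here → [d].
/u/ (between /d/ and /s/) fails the environment for rule 2, so it stays [u].
/s/ meets the environment for rule 4 (between two vowels) → [z].
/u/ (between /s/ and /m/): before a nasal consonant, so rule 2 applies → [ũ].
/m/ stays [m].
/r/ (between /m/ and /a/): rule 1 targets it, but not between two vowels → unchanged [r].
/a/ (between /r/ and /d/) is in the target of rule 2 but the environment (before a nasal consonant) is not met → [a].
/d/ — between /a/ and /o/, between two vowels — surfaces as [ð] (rule 3).
/o/ (word-final) is in the target of rule 2 but the environment (before a nasal consonant) is not met → [o].

[duzũmraðo]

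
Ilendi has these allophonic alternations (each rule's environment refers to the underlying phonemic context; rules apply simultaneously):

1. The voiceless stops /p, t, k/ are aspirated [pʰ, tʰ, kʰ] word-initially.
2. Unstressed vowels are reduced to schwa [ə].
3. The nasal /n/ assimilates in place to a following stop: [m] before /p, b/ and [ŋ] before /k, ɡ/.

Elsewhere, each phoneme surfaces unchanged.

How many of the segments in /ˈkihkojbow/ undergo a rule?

3

Segments that undergo a rule: /k/ → [kʰ] (rule 1); /o/ → [ə] (rule 2); /o/ → [ə] (rule 2).
All other segments surface unchanged.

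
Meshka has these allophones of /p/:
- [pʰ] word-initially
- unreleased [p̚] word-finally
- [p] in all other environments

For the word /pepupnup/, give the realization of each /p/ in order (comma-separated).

[pʰ], [p], [p], [p̚]

Occurrence 1 (position 1): word-initially → [pʰ].
Occurrence 2 (position 3): no conditioning environment matches → elsewhere allophone [p].
Occurrence 3 (position 5): no conditioning environment matches → elsewhere allophone [p].
Occurrence 4 (position 8): word-finally → [p̚].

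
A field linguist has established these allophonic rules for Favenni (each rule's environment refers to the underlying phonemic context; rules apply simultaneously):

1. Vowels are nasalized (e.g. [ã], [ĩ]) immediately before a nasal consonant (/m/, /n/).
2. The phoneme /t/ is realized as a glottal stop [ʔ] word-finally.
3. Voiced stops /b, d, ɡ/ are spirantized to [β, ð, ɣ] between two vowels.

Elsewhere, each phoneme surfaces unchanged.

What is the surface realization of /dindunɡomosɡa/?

[dĩndũnɡõmosɡa]

/d/ (word-initial) fails the environment for rule 3, so it stays [d].
/i/ (between /d/ and /n/) occurs before a nasal consonant → [ĩ] by rule 1.
/d/ (between /n/ and /u/) fails the environment for rule 3, so it stays [d].
/u/ (between /d/ and /n/): before a nasal consonant, so rule 1 applies → [ũ].
/ɡ/ (between /n/ and /o/): rule 3 targets it, but not between two vowels → unchanged [ɡ].
/o/ (between /ɡ/ and /m/) occurs before a nasal consonant → [õ] by rule 1.
/o/ (between /m/ and /s/) fails the environment for rule 1, so it stays [o].
/ɡ/ (between /s/ and /a/) is in the target of rule 3 but the environment (between two vowels) is not met → [ɡ].
/a/ (word-final): rule 1 targets it, but not before a nasal consonant → unchanged [a].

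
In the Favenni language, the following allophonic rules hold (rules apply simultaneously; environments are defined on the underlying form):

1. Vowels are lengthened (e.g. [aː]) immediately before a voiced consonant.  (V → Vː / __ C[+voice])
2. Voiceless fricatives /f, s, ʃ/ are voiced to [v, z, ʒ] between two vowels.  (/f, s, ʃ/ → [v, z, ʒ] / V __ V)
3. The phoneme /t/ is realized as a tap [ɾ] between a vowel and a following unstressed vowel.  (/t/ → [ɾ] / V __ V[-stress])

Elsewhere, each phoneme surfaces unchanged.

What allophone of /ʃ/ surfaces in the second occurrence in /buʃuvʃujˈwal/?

/ʃ/ (between /v/ and /u/) fails the environment for rule 2, so it stays [ʃ].

[ʃ]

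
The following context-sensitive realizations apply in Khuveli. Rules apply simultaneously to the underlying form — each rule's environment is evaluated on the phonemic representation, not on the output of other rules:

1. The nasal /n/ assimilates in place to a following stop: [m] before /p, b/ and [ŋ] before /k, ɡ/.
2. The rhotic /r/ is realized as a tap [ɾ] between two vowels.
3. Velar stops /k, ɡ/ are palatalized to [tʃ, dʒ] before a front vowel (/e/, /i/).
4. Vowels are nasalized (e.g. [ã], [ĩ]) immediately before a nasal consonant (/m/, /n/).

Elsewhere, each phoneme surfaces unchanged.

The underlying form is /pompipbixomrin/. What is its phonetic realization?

/o/ (between /p/ and /m/): before a nasal consonant, so rule 4 applies → [õ].
/i/ — between /p/ and /p/; rule 4 does not apply here → [i].
/i/ — between /b/ and /x/; rule 4 does not apply here → [i].
/o/ meets the environment for rule 4 (before a nasal consonant) → [õ].
/r/ — between /m/ and /i/; rule 2 does not apply here → [r].
/i/ meets the environment for rule 4 (before a nasal consonant) → [ĩ].
/n/ (word-final): rule 1 targets it, but not before a labial or velar stop → unchanged [n].

[põmpipbixõmrĩn]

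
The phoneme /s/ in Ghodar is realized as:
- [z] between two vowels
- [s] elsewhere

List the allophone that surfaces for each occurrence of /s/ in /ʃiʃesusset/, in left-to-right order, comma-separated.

[z], [s], [s]

Occurrence 1 (position 5): between two vowels → [z].
Occurrence 2 (position 7): no conditioning environment matches → elsewhere allophone [s].
Occurrence 3 (position 8): no conditioning environment matches → elsewhere allophone [s].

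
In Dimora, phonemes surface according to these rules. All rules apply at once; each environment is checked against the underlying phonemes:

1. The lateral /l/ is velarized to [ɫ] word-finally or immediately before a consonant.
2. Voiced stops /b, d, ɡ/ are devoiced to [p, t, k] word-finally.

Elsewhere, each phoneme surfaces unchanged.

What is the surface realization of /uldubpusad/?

[uɫdubpusat]

/u/ (word-initial): no rule targets it → [u].
/l/ meets the environment for rule 1 (word-finally or immediately before a consonant) → [ɫ].
/d/ (between /l/ and /u/) fails the environment for rule 2, so it stays [d].
/u/ (between /d/ and /b/) is unaffected → [u].
/b/ — between /u/ and /p/; rule 2 does not apply here → [b].
/p/ stays [p].
/u/ — not in any rule's target class → [u].
/s/ stays [s].
/a/ (between /s/ and /d/) is unaffected → [a].
/d/ meets the environment for rule 2 (word-finally) → [t].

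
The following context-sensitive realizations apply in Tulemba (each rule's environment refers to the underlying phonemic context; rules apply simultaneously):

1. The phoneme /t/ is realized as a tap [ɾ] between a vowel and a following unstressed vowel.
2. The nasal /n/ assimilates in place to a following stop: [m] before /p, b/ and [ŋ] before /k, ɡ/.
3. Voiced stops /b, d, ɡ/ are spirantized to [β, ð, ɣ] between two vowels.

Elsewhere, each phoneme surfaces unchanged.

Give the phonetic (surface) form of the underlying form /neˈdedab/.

/n/ (word-initial) is in the target of rule 2 but the environment (before a labial or velar stop) is not met → [n].
/e/ (between /n/ and /d/): no rule targets it → [e].
/d/ — between /e/ and /e/, between two vowels — surfaces as [ð] (rule 3).
/e/ stays [e].
/d/ (between /e/ and /a/) occurs between two vowels → [ð] by rule 3.
/a/ — not in any rule's target class → [a].
/b/ — word-final; rule 3 does not apply here → [b].

[neˈðeðab]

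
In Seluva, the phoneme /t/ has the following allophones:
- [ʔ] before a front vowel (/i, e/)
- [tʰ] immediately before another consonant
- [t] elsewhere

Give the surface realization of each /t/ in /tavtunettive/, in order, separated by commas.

[t], [t], [tʰ], [ʔ]

Occurrence 1 (position 1): no conditioning environment matches → elsewhere allophone [t].
Occurrence 2 (position 4): no conditioning environment matches → elsewhere allophone [t].
Occurrence 3 (position 8): immediately before another consonant → [tʰ].
Occurrence 4 (position 9): before a front vowel (/i, e/) → [ʔ].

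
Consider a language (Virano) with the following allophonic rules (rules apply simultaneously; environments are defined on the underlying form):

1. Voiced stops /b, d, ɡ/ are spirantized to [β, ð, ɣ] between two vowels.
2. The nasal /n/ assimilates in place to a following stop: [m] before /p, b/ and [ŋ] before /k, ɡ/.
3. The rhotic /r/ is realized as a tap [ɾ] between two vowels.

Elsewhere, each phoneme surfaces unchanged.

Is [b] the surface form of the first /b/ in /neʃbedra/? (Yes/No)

Yes

/b/ — between /ʃ/ and /e/; rule 1 does not apply here → [b].
The actual realization is [b], which matches [b].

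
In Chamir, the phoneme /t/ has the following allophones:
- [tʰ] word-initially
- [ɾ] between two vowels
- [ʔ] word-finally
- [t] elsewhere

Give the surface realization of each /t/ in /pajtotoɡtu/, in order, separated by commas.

Occurrence 1 (position 4): no conditioning environment matches → elsewhere allophone [t].
Occurrence 2 (position 6): between two vowels → [ɾ].
Occurrence 3 (position 9): no conditioning environment matches → elsewhere allophone [t].

[t], [ɾ], [t]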